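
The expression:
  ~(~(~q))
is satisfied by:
  {q: False}


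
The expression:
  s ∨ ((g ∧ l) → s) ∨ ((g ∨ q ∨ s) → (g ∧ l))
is always true.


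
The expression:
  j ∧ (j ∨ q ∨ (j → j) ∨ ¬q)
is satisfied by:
  {j: True}


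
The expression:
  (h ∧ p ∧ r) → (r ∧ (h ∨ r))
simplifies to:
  True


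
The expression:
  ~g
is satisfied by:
  {g: False}


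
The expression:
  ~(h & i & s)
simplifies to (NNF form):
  ~h | ~i | ~s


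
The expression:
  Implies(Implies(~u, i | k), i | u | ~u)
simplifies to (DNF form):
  True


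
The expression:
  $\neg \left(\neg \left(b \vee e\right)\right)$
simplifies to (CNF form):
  $b \vee e$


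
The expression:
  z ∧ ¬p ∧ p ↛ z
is never true.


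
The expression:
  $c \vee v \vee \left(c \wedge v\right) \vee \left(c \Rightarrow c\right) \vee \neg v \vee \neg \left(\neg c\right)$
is always true.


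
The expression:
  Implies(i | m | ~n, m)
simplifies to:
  m | (n & ~i)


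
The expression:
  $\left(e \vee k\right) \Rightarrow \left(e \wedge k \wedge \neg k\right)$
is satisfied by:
  {e: False, k: False}


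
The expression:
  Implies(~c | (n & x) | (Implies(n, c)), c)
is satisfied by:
  {c: True}


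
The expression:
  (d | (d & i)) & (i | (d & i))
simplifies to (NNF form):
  d & i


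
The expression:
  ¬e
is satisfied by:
  {e: False}


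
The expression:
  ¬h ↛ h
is always true.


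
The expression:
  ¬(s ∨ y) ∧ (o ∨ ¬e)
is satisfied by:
  {o: True, e: False, y: False, s: False}
  {s: False, e: False, o: False, y: False}
  {o: True, e: True, s: False, y: False}


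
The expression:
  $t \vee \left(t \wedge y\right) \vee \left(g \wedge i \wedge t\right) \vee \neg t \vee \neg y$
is always true.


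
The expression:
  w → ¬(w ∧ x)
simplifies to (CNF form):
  ¬w ∨ ¬x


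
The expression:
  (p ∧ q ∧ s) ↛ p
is never true.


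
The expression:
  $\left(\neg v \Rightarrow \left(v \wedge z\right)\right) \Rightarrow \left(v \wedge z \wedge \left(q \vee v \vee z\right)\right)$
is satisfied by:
  {z: True, v: False}
  {v: False, z: False}
  {v: True, z: True}


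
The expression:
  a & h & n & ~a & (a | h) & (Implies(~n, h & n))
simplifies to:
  False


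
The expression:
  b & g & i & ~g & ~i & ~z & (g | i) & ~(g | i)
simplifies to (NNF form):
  False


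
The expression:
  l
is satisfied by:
  {l: True}


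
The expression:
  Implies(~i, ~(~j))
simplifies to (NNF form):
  i | j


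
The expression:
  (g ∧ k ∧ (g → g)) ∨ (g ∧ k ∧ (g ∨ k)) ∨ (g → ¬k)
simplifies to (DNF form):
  True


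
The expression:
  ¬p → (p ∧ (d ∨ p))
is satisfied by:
  {p: True}


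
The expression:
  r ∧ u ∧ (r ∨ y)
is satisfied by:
  {r: True, u: True}


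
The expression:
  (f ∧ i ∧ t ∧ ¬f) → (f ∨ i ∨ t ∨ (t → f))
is always true.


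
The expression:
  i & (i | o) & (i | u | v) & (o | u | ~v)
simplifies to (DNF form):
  (i & o) | (i & u) | (i & ~v)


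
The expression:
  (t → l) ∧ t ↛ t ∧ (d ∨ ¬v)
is never true.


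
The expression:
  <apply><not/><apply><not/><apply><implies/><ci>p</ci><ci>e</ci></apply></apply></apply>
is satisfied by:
  {e: True, p: False}
  {p: False, e: False}
  {p: True, e: True}


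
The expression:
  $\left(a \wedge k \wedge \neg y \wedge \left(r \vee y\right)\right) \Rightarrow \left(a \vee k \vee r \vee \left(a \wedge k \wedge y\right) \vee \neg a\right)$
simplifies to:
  $\text{True}$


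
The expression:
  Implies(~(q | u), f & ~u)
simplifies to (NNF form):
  f | q | u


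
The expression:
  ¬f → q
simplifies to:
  f ∨ q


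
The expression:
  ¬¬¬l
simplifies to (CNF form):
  ¬l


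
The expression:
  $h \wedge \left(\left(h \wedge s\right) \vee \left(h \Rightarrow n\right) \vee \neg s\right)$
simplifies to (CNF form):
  $h$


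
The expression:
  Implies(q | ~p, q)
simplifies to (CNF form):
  p | q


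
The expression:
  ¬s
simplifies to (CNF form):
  ¬s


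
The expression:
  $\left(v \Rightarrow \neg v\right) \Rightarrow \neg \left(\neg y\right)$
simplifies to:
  $v \vee y$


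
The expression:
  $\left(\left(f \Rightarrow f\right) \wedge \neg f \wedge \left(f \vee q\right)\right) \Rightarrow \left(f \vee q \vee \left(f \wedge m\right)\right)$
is always true.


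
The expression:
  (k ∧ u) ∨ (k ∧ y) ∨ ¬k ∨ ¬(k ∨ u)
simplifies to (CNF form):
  u ∨ y ∨ ¬k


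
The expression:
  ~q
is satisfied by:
  {q: False}


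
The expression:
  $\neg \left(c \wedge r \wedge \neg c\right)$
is always true.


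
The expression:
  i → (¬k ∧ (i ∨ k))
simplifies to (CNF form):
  ¬i ∨ ¬k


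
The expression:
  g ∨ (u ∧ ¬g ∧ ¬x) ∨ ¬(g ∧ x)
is always true.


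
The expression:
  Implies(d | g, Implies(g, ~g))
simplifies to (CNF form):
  ~g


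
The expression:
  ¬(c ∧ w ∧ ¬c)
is always true.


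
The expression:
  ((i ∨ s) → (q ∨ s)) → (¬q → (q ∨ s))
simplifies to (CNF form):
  i ∨ q ∨ s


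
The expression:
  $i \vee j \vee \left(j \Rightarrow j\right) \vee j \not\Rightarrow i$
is always true.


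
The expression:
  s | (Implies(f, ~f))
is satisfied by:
  {s: True, f: False}
  {f: False, s: False}
  {f: True, s: True}


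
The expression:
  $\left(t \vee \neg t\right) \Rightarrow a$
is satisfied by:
  {a: True}


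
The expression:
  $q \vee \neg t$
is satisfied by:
  {q: True, t: False}
  {t: False, q: False}
  {t: True, q: True}


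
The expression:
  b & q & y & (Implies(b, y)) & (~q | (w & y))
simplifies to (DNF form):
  b & q & w & y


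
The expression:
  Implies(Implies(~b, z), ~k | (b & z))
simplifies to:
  ~k | (b & z) | (~b & ~z)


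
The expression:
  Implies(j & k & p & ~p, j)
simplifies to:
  True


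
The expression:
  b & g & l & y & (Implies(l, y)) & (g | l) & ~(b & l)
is never true.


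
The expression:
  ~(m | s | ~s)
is never true.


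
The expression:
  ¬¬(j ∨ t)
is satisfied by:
  {t: True, j: True}
  {t: True, j: False}
  {j: True, t: False}


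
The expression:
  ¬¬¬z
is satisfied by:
  {z: False}


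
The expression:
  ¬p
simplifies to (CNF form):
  ¬p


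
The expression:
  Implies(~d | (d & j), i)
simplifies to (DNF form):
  i | (d & ~j)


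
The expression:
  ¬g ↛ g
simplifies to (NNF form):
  True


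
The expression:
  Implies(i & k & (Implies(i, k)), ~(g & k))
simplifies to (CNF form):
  ~g | ~i | ~k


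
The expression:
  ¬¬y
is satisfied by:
  {y: True}


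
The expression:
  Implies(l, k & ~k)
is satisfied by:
  {l: False}


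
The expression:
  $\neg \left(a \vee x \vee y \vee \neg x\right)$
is never true.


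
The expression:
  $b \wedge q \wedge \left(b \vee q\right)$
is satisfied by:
  {b: True, q: True}


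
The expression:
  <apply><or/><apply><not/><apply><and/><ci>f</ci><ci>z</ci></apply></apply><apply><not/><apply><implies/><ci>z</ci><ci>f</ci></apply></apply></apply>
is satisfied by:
  {z: False, f: False}
  {f: True, z: False}
  {z: True, f: False}


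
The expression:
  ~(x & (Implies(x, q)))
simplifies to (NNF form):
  ~q | ~x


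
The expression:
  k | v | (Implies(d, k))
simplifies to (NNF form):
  k | v | ~d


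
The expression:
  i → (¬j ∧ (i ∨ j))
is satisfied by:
  {i: False, j: False}
  {j: True, i: False}
  {i: True, j: False}


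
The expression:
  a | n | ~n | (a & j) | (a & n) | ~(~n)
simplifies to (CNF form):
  True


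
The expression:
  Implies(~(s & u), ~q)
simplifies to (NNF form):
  ~q | (s & u)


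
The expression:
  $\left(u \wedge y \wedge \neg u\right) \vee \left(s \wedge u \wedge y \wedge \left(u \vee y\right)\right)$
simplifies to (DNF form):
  $s \wedge u \wedge y$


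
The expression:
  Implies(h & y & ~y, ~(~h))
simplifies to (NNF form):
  True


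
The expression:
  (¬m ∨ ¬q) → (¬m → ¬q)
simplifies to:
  m ∨ ¬q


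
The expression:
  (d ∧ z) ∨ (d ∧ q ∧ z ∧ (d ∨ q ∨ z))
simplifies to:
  d ∧ z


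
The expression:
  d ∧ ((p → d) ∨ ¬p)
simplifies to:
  d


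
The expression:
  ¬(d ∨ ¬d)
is never true.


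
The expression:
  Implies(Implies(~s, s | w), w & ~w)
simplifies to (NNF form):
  ~s & ~w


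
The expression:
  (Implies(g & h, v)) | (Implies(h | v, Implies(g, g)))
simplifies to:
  True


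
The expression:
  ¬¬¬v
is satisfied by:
  {v: False}


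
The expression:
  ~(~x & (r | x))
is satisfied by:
  {x: True, r: False}
  {r: False, x: False}
  {r: True, x: True}


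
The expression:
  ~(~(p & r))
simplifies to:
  p & r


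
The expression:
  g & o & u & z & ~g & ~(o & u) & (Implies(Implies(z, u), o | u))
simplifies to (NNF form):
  False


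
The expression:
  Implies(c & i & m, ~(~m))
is always true.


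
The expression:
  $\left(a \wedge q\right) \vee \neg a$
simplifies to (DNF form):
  $q \vee \neg a$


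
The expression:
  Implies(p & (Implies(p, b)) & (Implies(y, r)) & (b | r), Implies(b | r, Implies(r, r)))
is always true.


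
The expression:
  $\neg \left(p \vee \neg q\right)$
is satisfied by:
  {q: True, p: False}


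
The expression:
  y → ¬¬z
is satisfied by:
  {z: True, y: False}
  {y: False, z: False}
  {y: True, z: True}


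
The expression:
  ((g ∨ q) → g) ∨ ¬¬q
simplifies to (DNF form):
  True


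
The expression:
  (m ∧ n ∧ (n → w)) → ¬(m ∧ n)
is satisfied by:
  {w: False, m: False, n: False}
  {n: True, w: False, m: False}
  {m: True, w: False, n: False}
  {n: True, m: True, w: False}
  {w: True, n: False, m: False}
  {n: True, w: True, m: False}
  {m: True, w: True, n: False}


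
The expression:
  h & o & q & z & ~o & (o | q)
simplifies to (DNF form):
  False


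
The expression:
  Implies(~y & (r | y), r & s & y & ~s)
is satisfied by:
  {y: True, r: False}
  {r: False, y: False}
  {r: True, y: True}


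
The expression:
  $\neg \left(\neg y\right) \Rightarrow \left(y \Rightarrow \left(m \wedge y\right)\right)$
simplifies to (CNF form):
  $m \vee \neg y$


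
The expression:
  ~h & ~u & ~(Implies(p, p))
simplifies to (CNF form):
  False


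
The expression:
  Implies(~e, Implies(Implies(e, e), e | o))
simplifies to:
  e | o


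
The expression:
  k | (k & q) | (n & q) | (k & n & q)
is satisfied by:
  {k: True, q: True, n: True}
  {k: True, q: True, n: False}
  {k: True, n: True, q: False}
  {k: True, n: False, q: False}
  {q: True, n: True, k: False}


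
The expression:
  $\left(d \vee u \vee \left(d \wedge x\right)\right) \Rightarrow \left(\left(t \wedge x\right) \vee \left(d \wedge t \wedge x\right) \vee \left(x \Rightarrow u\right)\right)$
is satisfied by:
  {t: True, u: True, x: False, d: False}
  {t: True, u: False, x: False, d: False}
  {u: True, d: False, t: False, x: False}
  {d: False, u: False, t: False, x: False}
  {d: True, t: True, u: True, x: False}
  {d: True, t: True, u: False, x: False}
  {d: True, u: True, t: False, x: False}
  {d: True, u: False, t: False, x: False}
  {x: True, t: True, u: True, d: False}
  {x: True, t: True, u: False, d: False}
  {x: True, u: True, t: False, d: False}
  {x: True, u: False, t: False, d: False}
  {d: True, x: True, t: True, u: True}
  {d: True, x: True, t: True, u: False}
  {d: True, x: True, u: True, t: False}


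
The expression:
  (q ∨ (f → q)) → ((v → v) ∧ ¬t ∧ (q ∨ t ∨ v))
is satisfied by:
  {v: True, f: True, q: False, t: False}
  {v: True, f: False, q: False, t: False}
  {f: True, v: False, q: False, t: False}
  {v: True, q: True, f: True, t: False}
  {v: True, q: True, f: False, t: False}
  {q: True, f: True, v: False, t: False}
  {q: True, v: False, f: False, t: False}
  {v: True, t: True, q: False, f: True}
  {t: True, q: False, f: True, v: False}


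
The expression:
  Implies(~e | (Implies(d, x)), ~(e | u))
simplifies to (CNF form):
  (d | ~e) & (e | ~u) & (~e | ~x)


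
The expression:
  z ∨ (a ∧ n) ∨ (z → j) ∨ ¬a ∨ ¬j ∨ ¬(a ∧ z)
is always true.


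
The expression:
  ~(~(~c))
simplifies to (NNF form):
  ~c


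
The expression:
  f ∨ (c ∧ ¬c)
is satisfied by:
  {f: True}


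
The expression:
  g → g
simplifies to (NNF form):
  True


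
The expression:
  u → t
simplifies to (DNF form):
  t ∨ ¬u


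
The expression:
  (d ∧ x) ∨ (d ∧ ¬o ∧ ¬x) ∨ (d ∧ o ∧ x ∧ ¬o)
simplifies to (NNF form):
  d ∧ (x ∨ ¬o)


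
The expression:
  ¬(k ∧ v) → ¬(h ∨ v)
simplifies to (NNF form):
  (k ∧ v) ∨ (¬h ∧ ¬v)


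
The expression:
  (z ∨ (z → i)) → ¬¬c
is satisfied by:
  {c: True}


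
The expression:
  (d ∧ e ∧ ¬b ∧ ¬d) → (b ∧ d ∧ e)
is always true.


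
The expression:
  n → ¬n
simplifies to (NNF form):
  ¬n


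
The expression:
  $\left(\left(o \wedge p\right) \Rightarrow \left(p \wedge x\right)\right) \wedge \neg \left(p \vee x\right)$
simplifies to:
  $\neg p \wedge \neg x$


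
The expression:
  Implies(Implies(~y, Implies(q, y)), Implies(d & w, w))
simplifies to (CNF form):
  True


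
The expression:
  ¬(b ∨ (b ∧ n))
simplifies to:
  ¬b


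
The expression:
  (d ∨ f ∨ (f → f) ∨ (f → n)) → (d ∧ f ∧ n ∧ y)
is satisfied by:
  {y: True, d: True, f: True, n: True}


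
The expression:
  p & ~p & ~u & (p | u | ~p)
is never true.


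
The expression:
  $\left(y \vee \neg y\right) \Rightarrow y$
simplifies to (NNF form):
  $y$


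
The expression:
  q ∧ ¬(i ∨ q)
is never true.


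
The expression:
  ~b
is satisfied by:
  {b: False}


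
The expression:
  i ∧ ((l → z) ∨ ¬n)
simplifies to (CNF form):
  i ∧ (z ∨ ¬l ∨ ¬n)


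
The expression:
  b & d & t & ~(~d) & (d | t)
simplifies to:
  b & d & t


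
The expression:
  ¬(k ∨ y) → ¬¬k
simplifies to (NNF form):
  k ∨ y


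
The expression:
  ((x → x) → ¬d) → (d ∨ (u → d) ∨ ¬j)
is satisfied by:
  {d: True, u: False, j: False}
  {u: False, j: False, d: False}
  {j: True, d: True, u: False}
  {j: True, u: False, d: False}
  {d: True, u: True, j: False}
  {u: True, d: False, j: False}
  {j: True, u: True, d: True}


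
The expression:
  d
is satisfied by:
  {d: True}


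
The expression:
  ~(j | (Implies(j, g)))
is never true.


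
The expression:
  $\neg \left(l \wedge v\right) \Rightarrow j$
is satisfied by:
  {l: True, j: True, v: True}
  {l: True, j: True, v: False}
  {j: True, v: True, l: False}
  {j: True, v: False, l: False}
  {l: True, v: True, j: False}


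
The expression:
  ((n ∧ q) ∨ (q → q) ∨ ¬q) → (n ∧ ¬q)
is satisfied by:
  {n: True, q: False}


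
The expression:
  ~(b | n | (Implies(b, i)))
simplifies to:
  False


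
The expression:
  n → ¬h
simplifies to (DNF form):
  ¬h ∨ ¬n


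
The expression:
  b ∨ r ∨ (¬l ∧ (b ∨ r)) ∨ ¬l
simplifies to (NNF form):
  b ∨ r ∨ ¬l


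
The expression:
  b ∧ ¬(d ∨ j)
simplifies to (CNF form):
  b ∧ ¬d ∧ ¬j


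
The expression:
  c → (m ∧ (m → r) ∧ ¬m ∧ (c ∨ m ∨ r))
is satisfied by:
  {c: False}


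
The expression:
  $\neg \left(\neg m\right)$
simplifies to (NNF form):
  $m$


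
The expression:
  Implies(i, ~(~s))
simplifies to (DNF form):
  s | ~i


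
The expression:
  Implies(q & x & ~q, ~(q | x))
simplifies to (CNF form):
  True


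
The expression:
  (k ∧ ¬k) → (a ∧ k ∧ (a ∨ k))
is always true.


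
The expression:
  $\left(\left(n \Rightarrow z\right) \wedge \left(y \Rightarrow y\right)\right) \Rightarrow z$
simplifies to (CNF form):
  $n \vee z$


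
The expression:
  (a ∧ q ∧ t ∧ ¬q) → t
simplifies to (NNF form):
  True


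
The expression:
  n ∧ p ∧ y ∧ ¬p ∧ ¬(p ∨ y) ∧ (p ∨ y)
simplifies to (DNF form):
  False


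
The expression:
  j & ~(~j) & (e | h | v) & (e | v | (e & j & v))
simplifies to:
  j & (e | v)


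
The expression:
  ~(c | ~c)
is never true.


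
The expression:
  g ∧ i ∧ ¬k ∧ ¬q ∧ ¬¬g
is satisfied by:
  {g: True, i: True, q: False, k: False}


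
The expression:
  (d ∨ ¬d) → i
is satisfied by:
  {i: True}


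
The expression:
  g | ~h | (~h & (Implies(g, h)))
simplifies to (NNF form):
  g | ~h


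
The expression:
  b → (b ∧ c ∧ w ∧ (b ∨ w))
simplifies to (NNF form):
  (c ∧ w) ∨ ¬b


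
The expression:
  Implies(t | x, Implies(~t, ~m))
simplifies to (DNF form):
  t | ~m | ~x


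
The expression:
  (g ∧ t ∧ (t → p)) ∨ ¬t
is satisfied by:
  {p: True, g: True, t: False}
  {p: True, g: False, t: False}
  {g: True, p: False, t: False}
  {p: False, g: False, t: False}
  {t: True, p: True, g: True}


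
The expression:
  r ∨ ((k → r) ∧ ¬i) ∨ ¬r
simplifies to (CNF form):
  True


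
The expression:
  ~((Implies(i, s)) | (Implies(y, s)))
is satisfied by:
  {i: True, y: True, s: False}


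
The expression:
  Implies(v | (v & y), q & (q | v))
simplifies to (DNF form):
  q | ~v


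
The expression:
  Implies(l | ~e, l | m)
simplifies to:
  e | l | m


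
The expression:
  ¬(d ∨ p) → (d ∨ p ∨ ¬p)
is always true.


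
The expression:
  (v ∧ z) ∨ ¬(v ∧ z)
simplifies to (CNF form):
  True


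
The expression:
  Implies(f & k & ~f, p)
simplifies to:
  True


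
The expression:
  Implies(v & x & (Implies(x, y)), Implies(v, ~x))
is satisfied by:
  {v: False, y: False, x: False}
  {x: True, v: False, y: False}
  {y: True, v: False, x: False}
  {x: True, y: True, v: False}
  {v: True, x: False, y: False}
  {x: True, v: True, y: False}
  {y: True, v: True, x: False}


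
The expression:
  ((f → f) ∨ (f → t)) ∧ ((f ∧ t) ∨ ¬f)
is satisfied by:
  {t: True, f: False}
  {f: False, t: False}
  {f: True, t: True}


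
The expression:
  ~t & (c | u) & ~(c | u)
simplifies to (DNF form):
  False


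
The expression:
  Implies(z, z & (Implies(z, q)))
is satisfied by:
  {q: True, z: False}
  {z: False, q: False}
  {z: True, q: True}


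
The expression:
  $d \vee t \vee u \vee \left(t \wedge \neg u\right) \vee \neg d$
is always true.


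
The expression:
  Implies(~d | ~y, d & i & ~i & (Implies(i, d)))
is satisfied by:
  {d: True, y: True}


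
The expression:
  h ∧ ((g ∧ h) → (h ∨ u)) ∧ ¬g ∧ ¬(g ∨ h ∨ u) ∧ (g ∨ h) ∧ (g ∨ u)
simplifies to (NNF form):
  False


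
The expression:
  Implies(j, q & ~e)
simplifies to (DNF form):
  ~j | (q & ~e)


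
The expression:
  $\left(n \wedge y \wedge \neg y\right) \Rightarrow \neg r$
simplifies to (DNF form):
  $\text{True}$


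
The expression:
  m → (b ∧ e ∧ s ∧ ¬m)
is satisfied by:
  {m: False}


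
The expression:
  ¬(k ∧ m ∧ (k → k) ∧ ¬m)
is always true.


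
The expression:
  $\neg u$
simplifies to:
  $\neg u$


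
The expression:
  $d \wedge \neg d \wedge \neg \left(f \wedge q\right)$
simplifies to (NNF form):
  $\text{False}$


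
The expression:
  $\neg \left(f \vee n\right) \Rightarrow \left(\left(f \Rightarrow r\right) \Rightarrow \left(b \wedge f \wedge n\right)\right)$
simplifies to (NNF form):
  $f \vee n$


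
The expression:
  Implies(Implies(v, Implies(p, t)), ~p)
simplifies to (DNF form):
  ~p | (v & ~t)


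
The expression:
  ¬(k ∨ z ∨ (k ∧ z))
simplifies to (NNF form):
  ¬k ∧ ¬z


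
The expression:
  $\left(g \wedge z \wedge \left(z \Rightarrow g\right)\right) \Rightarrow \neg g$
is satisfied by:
  {g: False, z: False}
  {z: True, g: False}
  {g: True, z: False}


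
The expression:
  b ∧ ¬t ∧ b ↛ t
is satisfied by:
  {b: True, t: False}


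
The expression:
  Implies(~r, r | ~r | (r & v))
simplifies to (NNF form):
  True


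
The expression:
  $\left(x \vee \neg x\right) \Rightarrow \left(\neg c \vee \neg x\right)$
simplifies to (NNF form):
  $\neg c \vee \neg x$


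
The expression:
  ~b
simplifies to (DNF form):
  ~b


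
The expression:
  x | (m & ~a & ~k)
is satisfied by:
  {x: True, m: True, k: False, a: False}
  {x: True, m: False, k: False, a: False}
  {x: True, a: True, m: True, k: False}
  {x: True, a: True, m: False, k: False}
  {x: True, k: True, m: True, a: False}
  {x: True, k: True, m: False, a: False}
  {x: True, k: True, a: True, m: True}
  {x: True, k: True, a: True, m: False}
  {m: True, x: False, k: False, a: False}


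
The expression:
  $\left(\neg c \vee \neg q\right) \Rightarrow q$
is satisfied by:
  {q: True}


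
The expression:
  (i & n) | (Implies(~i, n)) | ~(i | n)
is always true.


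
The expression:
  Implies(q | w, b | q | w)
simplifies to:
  True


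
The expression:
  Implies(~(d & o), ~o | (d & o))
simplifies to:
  d | ~o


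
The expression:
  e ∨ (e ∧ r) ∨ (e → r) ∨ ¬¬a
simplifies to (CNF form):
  True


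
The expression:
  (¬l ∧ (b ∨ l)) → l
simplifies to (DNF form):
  l ∨ ¬b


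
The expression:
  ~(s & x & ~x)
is always true.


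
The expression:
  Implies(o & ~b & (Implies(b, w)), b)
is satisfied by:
  {b: True, o: False}
  {o: False, b: False}
  {o: True, b: True}


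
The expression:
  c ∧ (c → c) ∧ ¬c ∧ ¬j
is never true.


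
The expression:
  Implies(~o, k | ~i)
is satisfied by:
  {o: True, k: True, i: False}
  {o: True, k: False, i: False}
  {k: True, o: False, i: False}
  {o: False, k: False, i: False}
  {i: True, o: True, k: True}
  {i: True, o: True, k: False}
  {i: True, k: True, o: False}


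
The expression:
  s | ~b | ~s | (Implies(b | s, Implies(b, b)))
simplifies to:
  True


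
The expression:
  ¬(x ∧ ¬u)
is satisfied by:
  {u: True, x: False}
  {x: False, u: False}
  {x: True, u: True}


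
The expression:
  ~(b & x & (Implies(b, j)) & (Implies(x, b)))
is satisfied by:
  {x: False, b: False, j: False}
  {j: True, x: False, b: False}
  {b: True, x: False, j: False}
  {j: True, b: True, x: False}
  {x: True, j: False, b: False}
  {j: True, x: True, b: False}
  {b: True, x: True, j: False}


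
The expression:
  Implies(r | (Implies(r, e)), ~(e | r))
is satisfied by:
  {e: False, r: False}


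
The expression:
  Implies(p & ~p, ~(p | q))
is always true.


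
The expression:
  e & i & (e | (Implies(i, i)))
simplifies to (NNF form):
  e & i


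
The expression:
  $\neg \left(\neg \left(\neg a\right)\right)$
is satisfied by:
  {a: False}


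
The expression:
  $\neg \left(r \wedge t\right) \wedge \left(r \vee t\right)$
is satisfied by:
  {r: True, t: False}
  {t: True, r: False}


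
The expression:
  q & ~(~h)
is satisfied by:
  {h: True, q: True}


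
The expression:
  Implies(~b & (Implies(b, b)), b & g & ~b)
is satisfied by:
  {b: True}


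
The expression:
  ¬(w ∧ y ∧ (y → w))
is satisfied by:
  {w: False, y: False}
  {y: True, w: False}
  {w: True, y: False}


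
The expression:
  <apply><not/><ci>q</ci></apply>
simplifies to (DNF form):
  <apply><not/><ci>q</ci></apply>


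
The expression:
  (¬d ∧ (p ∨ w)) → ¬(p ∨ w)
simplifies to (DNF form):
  d ∨ (¬p ∧ ¬w)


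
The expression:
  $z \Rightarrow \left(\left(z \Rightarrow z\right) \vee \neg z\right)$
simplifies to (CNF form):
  $\text{True}$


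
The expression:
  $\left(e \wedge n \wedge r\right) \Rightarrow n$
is always true.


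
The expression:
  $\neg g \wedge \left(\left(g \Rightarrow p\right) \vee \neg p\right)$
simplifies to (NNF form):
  $\neg g$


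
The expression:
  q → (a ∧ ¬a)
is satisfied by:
  {q: False}


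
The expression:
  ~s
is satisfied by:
  {s: False}


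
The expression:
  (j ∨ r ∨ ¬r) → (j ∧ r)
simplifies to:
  j ∧ r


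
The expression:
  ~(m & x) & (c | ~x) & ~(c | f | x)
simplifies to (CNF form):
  ~c & ~f & ~x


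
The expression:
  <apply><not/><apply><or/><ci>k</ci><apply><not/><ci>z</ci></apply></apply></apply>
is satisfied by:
  {z: True, k: False}


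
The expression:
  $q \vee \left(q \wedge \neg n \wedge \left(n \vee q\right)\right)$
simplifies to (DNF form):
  $q$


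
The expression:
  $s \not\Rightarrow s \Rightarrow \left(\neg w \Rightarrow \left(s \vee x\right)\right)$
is always true.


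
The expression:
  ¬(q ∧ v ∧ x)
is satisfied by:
  {v: False, q: False, x: False}
  {x: True, v: False, q: False}
  {q: True, v: False, x: False}
  {x: True, q: True, v: False}
  {v: True, x: False, q: False}
  {x: True, v: True, q: False}
  {q: True, v: True, x: False}


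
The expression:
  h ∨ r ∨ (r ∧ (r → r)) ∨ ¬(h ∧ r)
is always true.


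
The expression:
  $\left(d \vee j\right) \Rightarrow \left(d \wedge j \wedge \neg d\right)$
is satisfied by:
  {d: False, j: False}


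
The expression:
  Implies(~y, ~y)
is always true.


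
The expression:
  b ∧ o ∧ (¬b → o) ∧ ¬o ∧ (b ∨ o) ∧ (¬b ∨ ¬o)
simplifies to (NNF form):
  False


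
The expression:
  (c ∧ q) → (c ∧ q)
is always true.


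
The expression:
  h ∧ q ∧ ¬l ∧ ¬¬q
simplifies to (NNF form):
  h ∧ q ∧ ¬l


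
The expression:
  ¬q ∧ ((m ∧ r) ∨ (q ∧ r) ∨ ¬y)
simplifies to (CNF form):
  ¬q ∧ (m ∨ ¬y) ∧ (r ∨ ¬y)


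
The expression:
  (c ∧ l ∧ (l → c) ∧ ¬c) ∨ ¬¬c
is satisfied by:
  {c: True}


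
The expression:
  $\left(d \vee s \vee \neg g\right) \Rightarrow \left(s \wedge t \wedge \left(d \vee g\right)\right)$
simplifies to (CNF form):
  $\left(d \vee g\right) \wedge \left(s \vee \neg d\right) \wedge \left(t \vee \neg s\right)$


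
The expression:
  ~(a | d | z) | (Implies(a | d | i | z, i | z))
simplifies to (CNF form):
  (i | z | ~a) & (i | z | ~d)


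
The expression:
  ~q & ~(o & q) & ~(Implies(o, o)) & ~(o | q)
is never true.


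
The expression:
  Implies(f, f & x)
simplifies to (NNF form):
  x | ~f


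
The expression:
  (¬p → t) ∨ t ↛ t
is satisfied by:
  {t: True, p: True}
  {t: True, p: False}
  {p: True, t: False}


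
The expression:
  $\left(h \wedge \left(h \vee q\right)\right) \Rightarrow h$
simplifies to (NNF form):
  $\text{True}$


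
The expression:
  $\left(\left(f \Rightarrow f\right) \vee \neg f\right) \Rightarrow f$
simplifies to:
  $f$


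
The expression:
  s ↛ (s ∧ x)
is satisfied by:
  {s: True, x: False}


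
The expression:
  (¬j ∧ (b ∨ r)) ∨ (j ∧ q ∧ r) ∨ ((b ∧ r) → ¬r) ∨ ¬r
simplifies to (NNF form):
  q ∨ ¬b ∨ ¬j ∨ ¬r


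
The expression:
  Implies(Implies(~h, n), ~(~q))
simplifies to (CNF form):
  (q | ~h) & (q | ~n)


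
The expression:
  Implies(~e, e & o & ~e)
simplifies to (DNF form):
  e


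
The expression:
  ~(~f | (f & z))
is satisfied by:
  {f: True, z: False}


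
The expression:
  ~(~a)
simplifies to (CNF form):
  a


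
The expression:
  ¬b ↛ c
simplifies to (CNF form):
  c ∨ ¬b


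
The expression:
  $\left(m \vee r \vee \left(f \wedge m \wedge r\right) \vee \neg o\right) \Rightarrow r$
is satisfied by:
  {r: True, o: True, m: False}
  {r: True, o: False, m: False}
  {r: True, m: True, o: True}
  {r: True, m: True, o: False}
  {o: True, m: False, r: False}


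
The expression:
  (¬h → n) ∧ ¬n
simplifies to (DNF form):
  h ∧ ¬n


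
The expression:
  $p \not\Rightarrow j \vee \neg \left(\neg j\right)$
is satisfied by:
  {p: True, j: True}
  {p: True, j: False}
  {j: True, p: False}


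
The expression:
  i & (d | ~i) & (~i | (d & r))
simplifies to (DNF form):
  d & i & r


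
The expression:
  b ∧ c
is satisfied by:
  {c: True, b: True}


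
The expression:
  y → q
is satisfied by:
  {q: True, y: False}
  {y: False, q: False}
  {y: True, q: True}


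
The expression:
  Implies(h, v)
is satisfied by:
  {v: True, h: False}
  {h: False, v: False}
  {h: True, v: True}


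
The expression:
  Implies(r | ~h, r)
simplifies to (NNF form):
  h | r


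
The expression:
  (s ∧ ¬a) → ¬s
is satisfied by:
  {a: True, s: False}
  {s: False, a: False}
  {s: True, a: True}


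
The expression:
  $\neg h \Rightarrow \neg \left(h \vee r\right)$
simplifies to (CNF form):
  $h \vee \neg r$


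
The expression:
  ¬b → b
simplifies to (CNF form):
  b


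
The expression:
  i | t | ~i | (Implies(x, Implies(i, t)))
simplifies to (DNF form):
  True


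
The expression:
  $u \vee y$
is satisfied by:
  {y: True, u: True}
  {y: True, u: False}
  {u: True, y: False}


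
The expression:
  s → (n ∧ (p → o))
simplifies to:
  (n ∧ o) ∨ (n ∧ ¬p) ∨ ¬s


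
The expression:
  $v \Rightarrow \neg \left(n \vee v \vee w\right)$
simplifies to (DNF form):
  $\neg v$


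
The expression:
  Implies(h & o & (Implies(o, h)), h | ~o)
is always true.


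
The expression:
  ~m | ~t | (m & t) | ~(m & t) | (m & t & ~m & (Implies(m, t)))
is always true.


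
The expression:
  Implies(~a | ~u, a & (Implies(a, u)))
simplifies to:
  a & u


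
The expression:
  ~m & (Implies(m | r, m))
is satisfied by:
  {r: False, m: False}


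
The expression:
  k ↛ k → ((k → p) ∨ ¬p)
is always true.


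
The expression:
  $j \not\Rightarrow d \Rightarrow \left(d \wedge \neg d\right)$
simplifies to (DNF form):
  $d \vee \neg j$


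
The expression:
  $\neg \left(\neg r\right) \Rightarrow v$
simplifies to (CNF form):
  $v \vee \neg r$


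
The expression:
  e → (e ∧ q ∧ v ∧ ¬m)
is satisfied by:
  {q: True, v: True, e: False, m: False}
  {q: True, v: False, e: False, m: False}
  {v: True, m: False, q: False, e: False}
  {m: False, v: False, q: False, e: False}
  {m: True, q: True, v: True, e: False}
  {m: True, q: True, v: False, e: False}
  {m: True, v: True, q: False, e: False}
  {m: True, v: False, q: False, e: False}
  {e: True, q: True, v: True, m: False}


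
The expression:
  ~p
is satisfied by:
  {p: False}


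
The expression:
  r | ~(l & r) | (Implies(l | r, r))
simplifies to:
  True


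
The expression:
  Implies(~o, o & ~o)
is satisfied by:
  {o: True}


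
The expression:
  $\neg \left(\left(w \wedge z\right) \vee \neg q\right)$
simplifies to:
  $q \wedge \left(\neg w \vee \neg z\right)$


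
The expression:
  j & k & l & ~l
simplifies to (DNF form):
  False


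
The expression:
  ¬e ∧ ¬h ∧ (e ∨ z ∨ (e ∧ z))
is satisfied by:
  {z: True, e: False, h: False}


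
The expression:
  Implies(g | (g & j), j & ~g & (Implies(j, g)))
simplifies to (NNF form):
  ~g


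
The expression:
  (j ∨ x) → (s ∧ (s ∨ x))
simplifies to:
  s ∨ (¬j ∧ ¬x)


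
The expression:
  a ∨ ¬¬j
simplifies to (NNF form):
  a ∨ j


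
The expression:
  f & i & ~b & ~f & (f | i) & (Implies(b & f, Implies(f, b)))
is never true.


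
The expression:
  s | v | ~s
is always true.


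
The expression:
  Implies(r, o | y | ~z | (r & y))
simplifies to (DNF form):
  o | y | ~r | ~z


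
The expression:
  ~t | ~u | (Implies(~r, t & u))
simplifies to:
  True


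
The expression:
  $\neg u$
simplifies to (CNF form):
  $\neg u$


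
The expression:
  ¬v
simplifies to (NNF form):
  ¬v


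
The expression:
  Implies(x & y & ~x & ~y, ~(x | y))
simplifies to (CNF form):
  True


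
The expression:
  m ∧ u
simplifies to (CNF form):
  m ∧ u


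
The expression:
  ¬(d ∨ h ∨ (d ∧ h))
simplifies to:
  ¬d ∧ ¬h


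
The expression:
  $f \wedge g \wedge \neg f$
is never true.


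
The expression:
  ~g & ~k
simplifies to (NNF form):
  ~g & ~k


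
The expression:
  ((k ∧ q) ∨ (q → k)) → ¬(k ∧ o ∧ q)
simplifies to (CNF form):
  ¬k ∨ ¬o ∨ ¬q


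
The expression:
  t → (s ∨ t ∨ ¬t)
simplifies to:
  True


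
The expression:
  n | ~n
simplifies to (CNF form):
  True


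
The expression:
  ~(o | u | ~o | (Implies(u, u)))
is never true.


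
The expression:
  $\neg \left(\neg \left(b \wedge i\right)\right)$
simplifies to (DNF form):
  $b \wedge i$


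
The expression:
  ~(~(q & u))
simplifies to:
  q & u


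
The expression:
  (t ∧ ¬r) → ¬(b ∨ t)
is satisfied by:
  {r: True, t: False}
  {t: False, r: False}
  {t: True, r: True}


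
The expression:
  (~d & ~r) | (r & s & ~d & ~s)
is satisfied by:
  {d: False, r: False}


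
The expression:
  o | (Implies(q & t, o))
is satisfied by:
  {o: True, t: False, q: False}
  {t: False, q: False, o: False}
  {q: True, o: True, t: False}
  {q: True, t: False, o: False}
  {o: True, t: True, q: False}
  {t: True, o: False, q: False}
  {q: True, t: True, o: True}


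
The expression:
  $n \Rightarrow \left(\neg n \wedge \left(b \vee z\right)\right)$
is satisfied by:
  {n: False}


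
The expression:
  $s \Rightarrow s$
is always true.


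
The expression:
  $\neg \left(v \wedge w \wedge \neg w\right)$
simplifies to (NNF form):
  $\text{True}$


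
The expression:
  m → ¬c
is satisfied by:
  {m: False, c: False}
  {c: True, m: False}
  {m: True, c: False}


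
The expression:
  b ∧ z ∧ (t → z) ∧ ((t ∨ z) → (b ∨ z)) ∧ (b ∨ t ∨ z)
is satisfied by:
  {z: True, b: True}


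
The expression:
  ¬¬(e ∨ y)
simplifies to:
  e ∨ y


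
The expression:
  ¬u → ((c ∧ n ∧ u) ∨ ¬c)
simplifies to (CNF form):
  u ∨ ¬c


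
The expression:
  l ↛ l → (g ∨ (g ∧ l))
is always true.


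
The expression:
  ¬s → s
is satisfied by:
  {s: True}


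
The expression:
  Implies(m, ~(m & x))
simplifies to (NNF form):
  ~m | ~x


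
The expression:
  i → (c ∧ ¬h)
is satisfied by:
  {c: True, h: False, i: False}
  {h: False, i: False, c: False}
  {c: True, h: True, i: False}
  {h: True, c: False, i: False}
  {i: True, c: True, h: False}


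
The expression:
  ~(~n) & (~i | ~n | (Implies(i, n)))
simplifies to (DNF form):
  n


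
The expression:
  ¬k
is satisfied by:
  {k: False}


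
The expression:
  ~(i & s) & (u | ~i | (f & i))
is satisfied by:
  {u: True, f: True, i: False, s: False}
  {u: True, f: False, i: False, s: False}
  {f: True, s: False, u: False, i: False}
  {s: False, f: False, u: False, i: False}
  {s: True, u: True, f: True, i: False}
  {s: True, u: True, f: False, i: False}
  {s: True, f: True, u: False, i: False}
  {s: True, f: False, u: False, i: False}
  {i: True, u: True, f: True, s: False}
  {i: True, u: True, f: False, s: False}
  {i: True, f: True, u: False, s: False}


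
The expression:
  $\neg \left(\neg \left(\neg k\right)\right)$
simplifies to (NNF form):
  $\neg k$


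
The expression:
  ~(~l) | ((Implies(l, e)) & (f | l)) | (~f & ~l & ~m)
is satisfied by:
  {l: True, f: True, m: False}
  {l: True, f: False, m: False}
  {f: True, l: False, m: False}
  {l: False, f: False, m: False}
  {l: True, m: True, f: True}
  {l: True, m: True, f: False}
  {m: True, f: True, l: False}


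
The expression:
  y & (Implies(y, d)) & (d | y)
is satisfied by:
  {d: True, y: True}


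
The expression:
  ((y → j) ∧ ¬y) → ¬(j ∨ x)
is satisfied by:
  {y: True, j: False, x: False}
  {y: True, x: True, j: False}
  {y: True, j: True, x: False}
  {y: True, x: True, j: True}
  {x: False, j: False, y: False}


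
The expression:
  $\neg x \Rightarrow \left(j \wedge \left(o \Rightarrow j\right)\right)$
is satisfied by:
  {x: True, j: True}
  {x: True, j: False}
  {j: True, x: False}


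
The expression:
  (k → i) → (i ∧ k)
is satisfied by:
  {k: True}


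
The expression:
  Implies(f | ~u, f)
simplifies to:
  f | u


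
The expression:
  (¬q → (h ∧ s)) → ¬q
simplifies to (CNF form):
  ¬q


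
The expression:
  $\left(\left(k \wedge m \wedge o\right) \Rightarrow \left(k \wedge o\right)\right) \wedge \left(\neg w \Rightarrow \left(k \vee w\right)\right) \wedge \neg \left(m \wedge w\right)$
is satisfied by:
  {k: True, w: False, m: False}
  {m: True, k: True, w: False}
  {w: True, k: True, m: False}
  {w: True, k: False, m: False}


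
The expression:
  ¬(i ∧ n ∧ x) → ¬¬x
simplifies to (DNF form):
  x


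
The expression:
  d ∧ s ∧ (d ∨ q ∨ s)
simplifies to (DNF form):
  d ∧ s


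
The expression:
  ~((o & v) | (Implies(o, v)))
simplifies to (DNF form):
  o & ~v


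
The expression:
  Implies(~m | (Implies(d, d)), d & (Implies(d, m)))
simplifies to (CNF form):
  d & m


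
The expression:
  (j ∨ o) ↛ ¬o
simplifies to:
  o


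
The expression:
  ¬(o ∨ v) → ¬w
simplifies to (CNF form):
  o ∨ v ∨ ¬w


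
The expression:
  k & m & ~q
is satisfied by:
  {k: True, m: True, q: False}


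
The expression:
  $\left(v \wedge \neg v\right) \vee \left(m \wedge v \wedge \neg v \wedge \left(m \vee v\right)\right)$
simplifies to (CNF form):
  $\text{False}$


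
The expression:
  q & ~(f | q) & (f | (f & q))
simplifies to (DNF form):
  False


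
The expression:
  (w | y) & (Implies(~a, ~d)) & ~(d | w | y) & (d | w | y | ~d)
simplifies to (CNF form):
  False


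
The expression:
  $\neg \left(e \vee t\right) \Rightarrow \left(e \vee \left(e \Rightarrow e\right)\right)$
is always true.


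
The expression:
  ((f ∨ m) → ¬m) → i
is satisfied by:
  {i: True, m: True}
  {i: True, m: False}
  {m: True, i: False}


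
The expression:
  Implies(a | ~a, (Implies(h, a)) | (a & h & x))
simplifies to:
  a | ~h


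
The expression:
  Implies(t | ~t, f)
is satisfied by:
  {f: True}


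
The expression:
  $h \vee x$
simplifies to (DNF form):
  $h \vee x$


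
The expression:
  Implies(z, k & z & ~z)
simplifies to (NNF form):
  ~z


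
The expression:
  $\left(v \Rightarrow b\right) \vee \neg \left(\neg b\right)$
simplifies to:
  $b \vee \neg v$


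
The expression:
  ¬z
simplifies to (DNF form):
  ¬z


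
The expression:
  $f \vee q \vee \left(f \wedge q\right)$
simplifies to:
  $f \vee q$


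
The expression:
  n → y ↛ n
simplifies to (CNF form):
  ¬n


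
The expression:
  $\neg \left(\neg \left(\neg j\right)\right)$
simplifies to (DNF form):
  $\neg j$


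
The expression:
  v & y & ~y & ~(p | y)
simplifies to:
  False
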